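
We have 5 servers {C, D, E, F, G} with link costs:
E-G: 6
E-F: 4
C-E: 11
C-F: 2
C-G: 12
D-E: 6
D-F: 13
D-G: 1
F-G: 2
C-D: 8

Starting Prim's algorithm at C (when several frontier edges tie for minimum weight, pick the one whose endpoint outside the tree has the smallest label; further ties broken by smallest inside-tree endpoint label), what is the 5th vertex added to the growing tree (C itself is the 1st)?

Grow the tree from C using Prim:
Step 1: frontier [C-F 2, C-D 8, C-E 11, C-G 12] → take C-F (2); add F.
Step 2: frontier [C-D 8, C-E 11, C-G 12, F-G 2, E-F 4, D-F 13] → take F-G (2); add G.
Step 3: frontier [C-D 8, C-E 11, E-F 4, D-F 13, D-G 1, E-G 6] → take D-G (1); add D.
Step 4: frontier [C-E 11, D-E 6, E-F 4, E-G 6] → take E-F (4); add E.
Vertex order: C, F, G, D, E. The 5th vertex is E.

E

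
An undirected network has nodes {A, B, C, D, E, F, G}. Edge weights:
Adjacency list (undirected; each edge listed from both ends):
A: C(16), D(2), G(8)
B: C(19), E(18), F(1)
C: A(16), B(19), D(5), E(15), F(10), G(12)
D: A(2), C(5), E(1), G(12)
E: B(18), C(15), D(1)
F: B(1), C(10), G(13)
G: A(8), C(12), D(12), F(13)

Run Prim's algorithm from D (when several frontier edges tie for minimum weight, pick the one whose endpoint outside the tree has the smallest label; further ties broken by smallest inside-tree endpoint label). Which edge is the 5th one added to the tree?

Grow the tree from D using Prim:
Step 1: frontier [D-E 1, A-D 2, C-D 5, D-G 12] → take D-E (1); add E.
Step 2: frontier [A-D 2, C-D 5, D-G 12, C-E 15, B-E 18] → take A-D (2); add A.
Step 3: frontier [A-G 8, A-C 16, C-D 5, D-G 12, C-E 15, B-E 18] → take C-D (5); add C.
Step 4: frontier [A-G 8, C-F 10, C-G 12, B-C 19, D-G 12, B-E 18] → take A-G (8); add G.
Step 5: frontier [C-F 10, B-C 19, B-E 18, F-G 13] → take C-F (10); add F.
Step 6: frontier [B-C 19, B-E 18, B-F 1] → take B-F (1); add B.
The 5th edge added is C-F.

C-F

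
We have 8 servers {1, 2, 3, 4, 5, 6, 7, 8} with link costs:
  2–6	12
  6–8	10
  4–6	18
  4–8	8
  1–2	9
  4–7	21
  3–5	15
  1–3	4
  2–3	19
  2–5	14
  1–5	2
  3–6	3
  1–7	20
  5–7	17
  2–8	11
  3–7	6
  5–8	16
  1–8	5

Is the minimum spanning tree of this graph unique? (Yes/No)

Yes

Sort edges by weight, then run Kruskal:
1–5 (2): add — endpoints in different components.
3–6 (3): add — endpoints in different components.
1–3 (4): add — endpoints in different components.
1–8 (5): add — endpoints in different components.
3–7 (6): add — endpoints in different components.
4–8 (8): add — endpoints in different components.
1–2 (9): add — endpoints in different components.
Every non-tree edge has weight strictly greater than the heaviest edge on the tree path between its endpoints, so the MST is unique.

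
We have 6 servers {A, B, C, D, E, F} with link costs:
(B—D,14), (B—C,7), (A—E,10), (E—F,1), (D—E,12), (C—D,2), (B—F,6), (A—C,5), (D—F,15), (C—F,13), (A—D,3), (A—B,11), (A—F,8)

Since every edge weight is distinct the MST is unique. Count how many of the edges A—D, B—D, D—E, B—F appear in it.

Sort edges by weight, then run Kruskal:
E—F (1): add. Components now {A} {B} {C} {D} {E,F}
C—D (2): add. Components now {A} {B} {C,D} {E,F}
A—D (3): add. Components now {A,C,D} {B} {E,F}
A—C (5): skip — A and C already connected.
B—F (6): add. Components now {A,C,D} {B,E,F}
B—C (7): add. Components now {A,B,C,D,E,F}
MST edge set: {E—F, C—D, A—D, B—F, B—C}.
Of the listed edges, {A—D, B—F} are in the MST → 2.

2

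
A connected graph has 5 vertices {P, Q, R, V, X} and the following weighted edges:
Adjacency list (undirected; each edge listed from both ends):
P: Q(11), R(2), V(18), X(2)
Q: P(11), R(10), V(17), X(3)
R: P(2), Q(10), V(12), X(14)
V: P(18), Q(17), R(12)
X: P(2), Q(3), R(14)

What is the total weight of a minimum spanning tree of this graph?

Sort edges by weight, then run Kruskal:
P R (2): add — endpoints in different components.
P X (2): add — endpoints in different components.
Q X (3): add — endpoints in different components.
Q R (10): skip — Q and R already connected.
P Q (11): skip — Q and P already connected.
R V (12): add — endpoints in different components.
MST edges: P R, P X, Q X, R V; total weight 2+2+3+12 = 19.

19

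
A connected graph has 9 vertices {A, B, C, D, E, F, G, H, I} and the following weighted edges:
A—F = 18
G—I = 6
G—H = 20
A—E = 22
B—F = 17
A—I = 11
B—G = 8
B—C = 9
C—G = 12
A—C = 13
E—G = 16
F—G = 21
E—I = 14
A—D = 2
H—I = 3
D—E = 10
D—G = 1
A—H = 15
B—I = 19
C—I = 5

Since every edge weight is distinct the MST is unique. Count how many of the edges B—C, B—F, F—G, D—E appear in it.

Kruskal's algorithm — process edges by increasing weight (ties by edge label):
D—G (1): add — endpoints in different components.
A—D (2): add — endpoints in different components.
H—I (3): add — endpoints in different components.
C—I (5): add — endpoints in different components.
G—I (6): add — endpoints in different components.
B—G (8): add — endpoints in different components.
B—C (9): skip — B and C already connected.
D—E (10): add — endpoints in different components.
A—I (11): skip — A and I already connected.
C—G (12): skip — C and G already connected.
A—C (13): skip — A and C already connected.
E—I (14): skip — E and I already connected.
A—H (15): skip — A and H already connected.
E—G (16): skip — E and G already connected.
B—F (17): add — endpoints in different components.
MST edge set: {D—G, A—D, H—I, C—I, G—I, B—G, D—E, B—F}.
Of the listed edges, {B—F, D—E} are in the MST → 2.

2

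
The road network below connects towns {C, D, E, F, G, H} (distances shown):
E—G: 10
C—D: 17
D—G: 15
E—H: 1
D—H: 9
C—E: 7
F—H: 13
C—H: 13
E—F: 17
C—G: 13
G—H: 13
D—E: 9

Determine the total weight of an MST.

Grow the tree from H using Prim:
Step 1: cheapest edge leaving the tree is E—H (1); add E.
Step 2: cheapest edge leaving the tree is C—E (7); add C.
Step 3: cheapest edge leaving the tree is D—E (9); add D.
Step 4: cheapest edge leaving the tree is E—G (10); add G.
Step 5: cheapest edge leaving the tree is F—H (13); add F.
MST edges: E—H, C—E, D—E, E—G, F—H; total weight 1+7+9+10+13 = 40.

40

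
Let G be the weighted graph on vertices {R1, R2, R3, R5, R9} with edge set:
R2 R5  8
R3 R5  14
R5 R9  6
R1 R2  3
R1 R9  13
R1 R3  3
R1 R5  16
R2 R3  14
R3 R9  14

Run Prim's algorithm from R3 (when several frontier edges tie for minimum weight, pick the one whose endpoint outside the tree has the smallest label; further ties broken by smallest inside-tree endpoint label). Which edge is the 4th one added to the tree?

Grow the tree from R3 using Prim:
Step 1: cheapest edge leaving the tree is R1 R3 (3); add R1.
Step 2: cheapest edge leaving the tree is R1 R2 (3); add R2.
Step 3: cheapest edge leaving the tree is R2 R5 (8); add R5.
Step 4: cheapest edge leaving the tree is R5 R9 (6); add R9.
The 4th edge added is R5 R9.

R5-R9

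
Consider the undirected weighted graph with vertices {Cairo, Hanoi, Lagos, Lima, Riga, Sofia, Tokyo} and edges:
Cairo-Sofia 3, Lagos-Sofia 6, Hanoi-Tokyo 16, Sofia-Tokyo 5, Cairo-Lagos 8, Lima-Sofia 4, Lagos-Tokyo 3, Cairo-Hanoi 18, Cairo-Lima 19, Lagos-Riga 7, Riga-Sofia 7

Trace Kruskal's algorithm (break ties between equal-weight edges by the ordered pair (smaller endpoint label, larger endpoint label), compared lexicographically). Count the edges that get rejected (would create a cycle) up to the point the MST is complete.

Kruskal: consider edges lightest-first.
Cairo-Sofia (3): add — endpoints in different components.
Lagos-Tokyo (3): add — endpoints in different components.
Lima-Sofia (4): add — endpoints in different components.
Sofia-Tokyo (5): add — endpoints in different components.
Lagos-Sofia (6): skip — Lagos and Sofia already connected.
Lagos-Riga (7): add — endpoints in different components.
Riga-Sofia (7): skip — Riga and Sofia already connected.
Cairo-Lagos (8): skip — Lagos and Cairo already connected.
Hanoi-Tokyo (16): add — endpoints in different components.
Edges rejected before the tree was complete: 3.

3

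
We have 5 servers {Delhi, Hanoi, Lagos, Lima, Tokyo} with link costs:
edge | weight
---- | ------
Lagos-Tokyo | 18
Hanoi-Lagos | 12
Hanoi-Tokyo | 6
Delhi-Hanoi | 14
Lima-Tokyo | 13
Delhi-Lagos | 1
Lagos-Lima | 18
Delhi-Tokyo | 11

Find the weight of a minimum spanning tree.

Sort edges by weight, then run Kruskal:
Delhi-Lagos (1): add — endpoints in different components.
Hanoi-Tokyo (6): add — endpoints in different components.
Delhi-Tokyo (11): add — endpoints in different components.
Hanoi-Lagos (12): skip — Lagos and Hanoi already connected.
Lima-Tokyo (13): add — endpoints in different components.
MST edges: Delhi-Lagos, Hanoi-Tokyo, Delhi-Tokyo, Lima-Tokyo; total weight 1+6+11+13 = 31.

31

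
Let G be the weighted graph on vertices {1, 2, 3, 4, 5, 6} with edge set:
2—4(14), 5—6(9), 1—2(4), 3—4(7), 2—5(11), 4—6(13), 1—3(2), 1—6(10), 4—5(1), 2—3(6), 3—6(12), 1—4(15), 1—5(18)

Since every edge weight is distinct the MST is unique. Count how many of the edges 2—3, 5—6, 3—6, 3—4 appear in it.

Sort edges by weight, then run Kruskal:
4—5 (1): add. Components now {1} {2} {3} {4,5} {6}
1—3 (2): add. Components now {1,3} {2} {4,5} {6}
1—2 (4): add. Components now {1,2,3} {4,5} {6}
2—3 (6): skip — 2 and 3 already connected.
3—4 (7): add. Components now {1,2,3,4,5} {6}
5—6 (9): add. Components now {1,2,3,4,5,6}
MST edge set: {4—5, 1—3, 1—2, 3—4, 5—6}.
Of the listed edges, {5—6, 3—4} are in the MST → 2.

2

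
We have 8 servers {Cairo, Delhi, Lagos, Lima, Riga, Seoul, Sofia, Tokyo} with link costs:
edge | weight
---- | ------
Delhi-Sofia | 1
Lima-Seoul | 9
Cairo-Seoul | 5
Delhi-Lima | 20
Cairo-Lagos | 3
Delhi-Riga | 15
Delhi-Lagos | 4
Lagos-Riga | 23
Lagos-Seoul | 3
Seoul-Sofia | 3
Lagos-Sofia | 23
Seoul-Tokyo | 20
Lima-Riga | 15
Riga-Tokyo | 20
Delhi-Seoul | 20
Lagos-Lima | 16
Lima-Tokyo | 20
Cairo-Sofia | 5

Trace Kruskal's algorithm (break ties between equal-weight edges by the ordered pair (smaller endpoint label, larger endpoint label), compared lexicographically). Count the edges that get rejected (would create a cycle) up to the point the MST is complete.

Kruskal: consider edges lightest-first.
Delhi-Sofia (1): add — endpoints in different components.
Cairo-Lagos (3): add — endpoints in different components.
Lagos-Seoul (3): add — endpoints in different components.
Seoul-Sofia (3): add — endpoints in different components.
Delhi-Lagos (4): skip — Delhi and Lagos already connected.
Cairo-Seoul (5): skip — Seoul and Cairo already connected.
Cairo-Sofia (5): skip — Sofia and Cairo already connected.
Lima-Seoul (9): add — endpoints in different components.
Delhi-Riga (15): add — endpoints in different components.
Lima-Riga (15): skip — Riga and Lima already connected.
Lagos-Lima (16): skip — Lagos and Lima already connected.
Delhi-Lima (20): skip — Delhi and Lima already connected.
Delhi-Seoul (20): skip — Seoul and Delhi already connected.
Lima-Tokyo (20): add — endpoints in different components.
Edges rejected before the tree was complete: 7.

7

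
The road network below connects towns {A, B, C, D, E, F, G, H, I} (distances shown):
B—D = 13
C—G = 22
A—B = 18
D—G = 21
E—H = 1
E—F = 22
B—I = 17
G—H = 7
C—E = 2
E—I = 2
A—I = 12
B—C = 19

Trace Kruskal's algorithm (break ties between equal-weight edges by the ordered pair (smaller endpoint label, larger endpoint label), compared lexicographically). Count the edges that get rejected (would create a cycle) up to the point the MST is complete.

Kruskal: consider edges lightest-first.
E—H (1): add — endpoints in different components.
C—E (2): add — endpoints in different components.
E—I (2): add — endpoints in different components.
G—H (7): add — endpoints in different components.
A—I (12): add — endpoints in different components.
B—D (13): add — endpoints in different components.
B—I (17): add — endpoints in different components.
A—B (18): skip — A and B already connected.
B—C (19): skip — B and C already connected.
D—G (21): skip — D and G already connected.
C—G (22): skip — C and G already connected.
E—F (22): add — endpoints in different components.
Edges rejected before the tree was complete: 4.

4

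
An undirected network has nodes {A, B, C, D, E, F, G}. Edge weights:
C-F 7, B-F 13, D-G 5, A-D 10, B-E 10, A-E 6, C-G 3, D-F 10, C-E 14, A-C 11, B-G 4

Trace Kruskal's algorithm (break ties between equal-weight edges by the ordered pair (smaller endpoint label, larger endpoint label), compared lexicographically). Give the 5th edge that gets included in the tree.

Sort edges by weight, then run Kruskal:
C-G (3): add — endpoints in different components.
B-G (4): add — endpoints in different components.
D-G (5): add — endpoints in different components.
A-E (6): add — endpoints in different components.
C-F (7): add — endpoints in different components.
A-D (10): add — endpoints in different components.
The 5th edge added is C-F.

C-F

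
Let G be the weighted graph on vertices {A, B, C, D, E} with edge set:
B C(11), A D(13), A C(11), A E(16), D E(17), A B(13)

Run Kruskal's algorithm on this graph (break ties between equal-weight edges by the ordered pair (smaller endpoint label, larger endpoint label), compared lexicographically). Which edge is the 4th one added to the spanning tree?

Sort edges by weight, then run Kruskal:
A C (11): add — endpoints in different components.
B C (11): add — endpoints in different components.
A B (13): skip — A and B already connected.
A D (13): add — endpoints in different components.
A E (16): add — endpoints in different components.
The 4th edge added is A E.

A-E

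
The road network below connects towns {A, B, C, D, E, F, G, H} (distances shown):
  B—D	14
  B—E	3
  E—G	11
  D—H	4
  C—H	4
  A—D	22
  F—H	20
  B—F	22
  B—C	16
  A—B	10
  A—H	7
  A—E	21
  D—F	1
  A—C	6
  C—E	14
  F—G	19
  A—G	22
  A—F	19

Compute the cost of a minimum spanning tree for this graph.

39

Prim, starting at D.
Step 1: cheapest edge leaving the tree is D—F (1); add F.
Step 2: cheapest edge leaving the tree is D—H (4); add H.
Step 3: cheapest edge leaving the tree is C—H (4); add C.
Step 4: cheapest edge leaving the tree is A—C (6); add A.
Step 5: cheapest edge leaving the tree is A—B (10); add B.
Step 6: cheapest edge leaving the tree is B—E (3); add E.
Step 7: cheapest edge leaving the tree is E—G (11); add G.
MST edges: D—F, D—H, C—H, A—C, A—B, B—E, E—G; total weight 1+4+4+6+10+3+11 = 39.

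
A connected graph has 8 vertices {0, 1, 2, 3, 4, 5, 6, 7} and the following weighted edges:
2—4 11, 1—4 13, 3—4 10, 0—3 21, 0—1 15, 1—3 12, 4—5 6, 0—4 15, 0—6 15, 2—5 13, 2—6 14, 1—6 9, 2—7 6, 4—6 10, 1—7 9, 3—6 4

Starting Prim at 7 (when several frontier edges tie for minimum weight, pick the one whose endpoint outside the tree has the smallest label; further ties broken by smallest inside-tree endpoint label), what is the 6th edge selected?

4-5

Grow the tree from 7 using Prim:
Step 1: cheapest edge leaving the tree is 2—7 (6); add 2.
Step 2: cheapest edge leaving the tree is 1—7 (9); add 1.
Step 3: cheapest edge leaving the tree is 1—6 (9); add 6.
Step 4: cheapest edge leaving the tree is 3—6 (4); add 3.
Step 5: cheapest edge leaving the tree is 3—4 (10); add 4.
Step 6: cheapest edge leaving the tree is 4—5 (6); add 5.
Step 7: cheapest edge leaving the tree is 0—1 (15); add 0.
The 6th edge added is 4—5.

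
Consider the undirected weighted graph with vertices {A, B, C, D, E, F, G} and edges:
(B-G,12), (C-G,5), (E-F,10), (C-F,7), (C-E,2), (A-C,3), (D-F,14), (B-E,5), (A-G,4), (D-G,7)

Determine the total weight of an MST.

28

Prim's algorithm from D:
Step 1: cheapest edge leaving the tree is D-G (7); add G.
Step 2: cheapest edge leaving the tree is A-G (4); add A.
Step 3: cheapest edge leaving the tree is A-C (3); add C.
Step 4: cheapest edge leaving the tree is C-E (2); add E.
Step 5: cheapest edge leaving the tree is B-E (5); add B.
Step 6: cheapest edge leaving the tree is C-F (7); add F.
MST edges: D-G, A-G, A-C, C-E, B-E, C-F; total weight 7+4+3+2+5+7 = 28.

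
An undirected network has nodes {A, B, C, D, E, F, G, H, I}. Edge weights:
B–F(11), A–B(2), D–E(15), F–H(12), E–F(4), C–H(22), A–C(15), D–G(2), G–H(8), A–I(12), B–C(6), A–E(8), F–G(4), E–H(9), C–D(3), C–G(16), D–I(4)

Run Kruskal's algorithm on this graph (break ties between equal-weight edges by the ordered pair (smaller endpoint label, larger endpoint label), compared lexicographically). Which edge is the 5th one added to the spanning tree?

E-F

Sort edges by weight, then run Kruskal:
A–B (2): add — endpoints in different components.
D–G (2): add — endpoints in different components.
C–D (3): add — endpoints in different components.
D–I (4): add — endpoints in different components.
E–F (4): add — endpoints in different components.
F–G (4): add — endpoints in different components.
B–C (6): add — endpoints in different components.
A–E (8): skip — A and E already connected.
G–H (8): add — endpoints in different components.
The 5th edge added is E–F.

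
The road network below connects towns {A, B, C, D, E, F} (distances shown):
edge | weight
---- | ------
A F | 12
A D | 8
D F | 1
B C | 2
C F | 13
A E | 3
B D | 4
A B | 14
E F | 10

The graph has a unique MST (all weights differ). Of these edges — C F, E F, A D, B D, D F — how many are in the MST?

Sort edges by weight, then run Kruskal:
D F (1): add — endpoints in different components.
B C (2): add — endpoints in different components.
A E (3): add — endpoints in different components.
B D (4): add — endpoints in different components.
A D (8): add — endpoints in different components.
MST edge set: {D F, B C, A E, B D, A D}.
Of the listed edges, {A D, B D, D F} are in the MST → 3.

3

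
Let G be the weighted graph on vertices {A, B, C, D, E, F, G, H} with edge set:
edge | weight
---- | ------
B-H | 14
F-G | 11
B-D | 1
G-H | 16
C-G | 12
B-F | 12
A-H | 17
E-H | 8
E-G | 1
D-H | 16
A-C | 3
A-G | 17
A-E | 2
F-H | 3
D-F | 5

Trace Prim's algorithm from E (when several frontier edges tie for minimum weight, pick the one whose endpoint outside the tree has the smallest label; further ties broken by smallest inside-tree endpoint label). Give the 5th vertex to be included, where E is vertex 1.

H

Grow the tree from E using Prim:
Step 1: cheapest edge leaving the tree is E-G (1); add G.
Step 2: cheapest edge leaving the tree is A-E (2); add A.
Step 3: cheapest edge leaving the tree is A-C (3); add C.
Step 4: cheapest edge leaving the tree is E-H (8); add H.
Step 5: cheapest edge leaving the tree is F-H (3); add F.
Step 6: cheapest edge leaving the tree is D-F (5); add D.
Step 7: cheapest edge leaving the tree is B-D (1); add B.
Vertex order: E, G, A, C, H, F, D, B. The 5th vertex is H.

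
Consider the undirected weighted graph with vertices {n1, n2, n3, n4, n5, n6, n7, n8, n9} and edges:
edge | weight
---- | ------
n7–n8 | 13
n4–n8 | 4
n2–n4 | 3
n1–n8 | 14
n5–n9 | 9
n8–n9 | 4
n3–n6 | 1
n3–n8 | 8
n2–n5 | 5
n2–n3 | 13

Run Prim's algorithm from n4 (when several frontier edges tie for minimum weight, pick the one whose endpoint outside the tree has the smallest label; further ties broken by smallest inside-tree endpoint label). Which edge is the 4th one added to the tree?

Grow the tree from n4 using Prim:
Step 1: cheapest edge leaving the tree is n2–n4 (3); add n2.
Step 2: cheapest edge leaving the tree is n4–n8 (4); add n8.
Step 3: cheapest edge leaving the tree is n8–n9 (4); add n9.
Step 4: cheapest edge leaving the tree is n2–n5 (5); add n5.
Step 5: cheapest edge leaving the tree is n3–n8 (8); add n3.
Step 6: cheapest edge leaving the tree is n3–n6 (1); add n6.
Step 7: cheapest edge leaving the tree is n7–n8 (13); add n7.
Step 8: cheapest edge leaving the tree is n1–n8 (14); add n1.
The 4th edge added is n2–n5.

n2-n5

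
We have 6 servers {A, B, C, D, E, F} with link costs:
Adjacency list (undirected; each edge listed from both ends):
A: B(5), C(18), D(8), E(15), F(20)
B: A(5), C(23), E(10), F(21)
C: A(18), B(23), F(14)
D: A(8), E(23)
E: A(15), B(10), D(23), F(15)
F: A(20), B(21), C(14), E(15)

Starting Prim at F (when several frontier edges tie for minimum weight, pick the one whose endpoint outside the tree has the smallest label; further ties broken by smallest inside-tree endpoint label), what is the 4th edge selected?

A-B

Grow the tree from F using Prim:
Step 1: cheapest edge leaving the tree is C—F (14); add C.
Step 2: cheapest edge leaving the tree is E—F (15); add E.
Step 3: cheapest edge leaving the tree is B—E (10); add B.
Step 4: cheapest edge leaving the tree is A—B (5); add A.
Step 5: cheapest edge leaving the tree is A—D (8); add D.
The 4th edge added is A—B.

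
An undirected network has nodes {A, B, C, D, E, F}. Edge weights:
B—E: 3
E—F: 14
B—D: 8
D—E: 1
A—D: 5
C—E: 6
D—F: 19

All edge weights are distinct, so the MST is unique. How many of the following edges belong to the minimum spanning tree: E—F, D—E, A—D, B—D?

3

Sort edges by weight, then run Kruskal:
D—E (1): add — endpoints in different components.
B—E (3): add — endpoints in different components.
A—D (5): add — endpoints in different components.
C—E (6): add — endpoints in different components.
B—D (8): skip — B and D already connected.
E—F (14): add — endpoints in different components.
MST edge set: {D—E, B—E, A—D, C—E, E—F}.
Of the listed edges, {E—F, D—E, A—D} are in the MST → 3.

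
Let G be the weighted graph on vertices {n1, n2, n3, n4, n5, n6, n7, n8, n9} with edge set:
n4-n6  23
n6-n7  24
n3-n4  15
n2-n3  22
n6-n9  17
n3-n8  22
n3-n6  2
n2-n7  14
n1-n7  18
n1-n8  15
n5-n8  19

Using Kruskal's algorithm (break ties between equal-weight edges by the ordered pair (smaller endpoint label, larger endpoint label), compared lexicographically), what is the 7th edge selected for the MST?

Kruskal: consider edges lightest-first.
n3-n6 (2): add — endpoints in different components.
n2-n7 (14): add — endpoints in different components.
n1-n8 (15): add — endpoints in different components.
n3-n4 (15): add — endpoints in different components.
n6-n9 (17): add — endpoints in different components.
n1-n7 (18): add — endpoints in different components.
n5-n8 (19): add — endpoints in different components.
n2-n3 (22): add — endpoints in different components.
The 7th edge added is n5-n8.

n5-n8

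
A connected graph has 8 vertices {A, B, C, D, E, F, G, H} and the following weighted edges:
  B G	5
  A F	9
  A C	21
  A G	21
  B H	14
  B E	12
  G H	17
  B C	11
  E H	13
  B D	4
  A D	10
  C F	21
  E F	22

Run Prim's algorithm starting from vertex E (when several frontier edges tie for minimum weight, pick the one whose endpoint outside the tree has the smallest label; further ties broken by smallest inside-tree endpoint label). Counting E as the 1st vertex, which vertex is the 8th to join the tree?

Prim's algorithm from E:
Step 1: cheapest edge leaving the tree is B E (12); add B.
Step 2: cheapest edge leaving the tree is B D (4); add D.
Step 3: cheapest edge leaving the tree is B G (5); add G.
Step 4: cheapest edge leaving the tree is A D (10); add A.
Step 5: cheapest edge leaving the tree is A F (9); add F.
Step 6: cheapest edge leaving the tree is B C (11); add C.
Step 7: cheapest edge leaving the tree is E H (13); add H.
Vertex order: E, B, D, G, A, F, C, H. The 8th vertex is H.

H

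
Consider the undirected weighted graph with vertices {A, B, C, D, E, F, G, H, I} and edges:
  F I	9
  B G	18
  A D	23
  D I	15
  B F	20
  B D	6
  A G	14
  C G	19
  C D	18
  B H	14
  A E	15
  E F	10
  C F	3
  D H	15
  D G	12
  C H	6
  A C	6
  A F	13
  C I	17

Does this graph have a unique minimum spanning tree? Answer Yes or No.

Kruskal: consider edges lightest-first.
C F (3): add — endpoints in different components.
A C (6): add — endpoints in different components.
B D (6): add — endpoints in different components.
C H (6): add — endpoints in different components.
F I (9): add — endpoints in different components.
E F (10): add — endpoints in different components.
D G (12): add — endpoints in different components.
A F (13): skip — A and F already connected.
A G (14): add — endpoints in different components.
Non-tree edge B H has weight 14, equal to the heaviest edge on its tree cycle — swapping gives another MST of the same weight. Not unique.

No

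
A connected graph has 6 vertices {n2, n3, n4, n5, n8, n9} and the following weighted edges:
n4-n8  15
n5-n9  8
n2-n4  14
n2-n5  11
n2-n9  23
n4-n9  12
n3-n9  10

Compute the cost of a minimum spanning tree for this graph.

Kruskal: consider edges lightest-first.
n5-n9 (8): add — endpoints in different components.
n3-n9 (10): add — endpoints in different components.
n2-n5 (11): add — endpoints in different components.
n4-n9 (12): add — endpoints in different components.
n2-n4 (14): skip — n4 and n2 already connected.
n4-n8 (15): add — endpoints in different components.
MST edges: n5-n9, n3-n9, n2-n5, n4-n9, n4-n8; total weight 8+10+11+12+15 = 56.

56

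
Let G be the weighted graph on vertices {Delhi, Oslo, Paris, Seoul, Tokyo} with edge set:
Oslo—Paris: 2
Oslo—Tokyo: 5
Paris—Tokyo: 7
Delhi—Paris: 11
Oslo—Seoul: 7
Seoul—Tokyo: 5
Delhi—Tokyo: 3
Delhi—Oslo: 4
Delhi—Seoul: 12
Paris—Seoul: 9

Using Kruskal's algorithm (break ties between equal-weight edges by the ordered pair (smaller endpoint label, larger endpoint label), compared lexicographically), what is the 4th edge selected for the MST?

Sort edges by weight, then run Kruskal:
Oslo—Paris (2): add — endpoints in different components.
Delhi—Tokyo (3): add — endpoints in different components.
Delhi—Oslo (4): add — endpoints in different components.
Oslo—Tokyo (5): skip — Oslo and Tokyo already connected.
Seoul—Tokyo (5): add — endpoints in different components.
The 4th edge added is Seoul—Tokyo.

Seoul-Tokyo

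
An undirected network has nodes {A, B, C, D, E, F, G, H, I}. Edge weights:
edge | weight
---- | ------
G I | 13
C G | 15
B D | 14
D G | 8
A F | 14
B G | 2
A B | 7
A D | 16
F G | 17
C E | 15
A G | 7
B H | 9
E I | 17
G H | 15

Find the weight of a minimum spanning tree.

83

Kruskal: consider edges lightest-first.
B G (2): add — endpoints in different components.
A B (7): add — endpoints in different components.
A G (7): skip — A and G already connected.
D G (8): add — endpoints in different components.
B H (9): add — endpoints in different components.
G I (13): add — endpoints in different components.
A F (14): add — endpoints in different components.
B D (14): skip — B and D already connected.
C E (15): add — endpoints in different components.
C G (15): add — endpoints in different components.
MST edges: B G, A B, D G, B H, G I, A F, C E, C G; total weight 2+7+8+9+13+14+15+15 = 83.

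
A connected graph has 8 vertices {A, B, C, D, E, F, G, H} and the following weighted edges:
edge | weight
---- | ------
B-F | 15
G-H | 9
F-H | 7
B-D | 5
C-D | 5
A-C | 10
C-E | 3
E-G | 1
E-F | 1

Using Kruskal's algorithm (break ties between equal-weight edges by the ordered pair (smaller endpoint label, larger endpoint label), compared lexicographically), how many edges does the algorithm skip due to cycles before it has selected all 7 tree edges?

Kruskal: consider edges lightest-first.
E-F (1): add — endpoints in different components.
E-G (1): add — endpoints in different components.
C-E (3): add — endpoints in different components.
B-D (5): add — endpoints in different components.
C-D (5): add — endpoints in different components.
F-H (7): add — endpoints in different components.
G-H (9): skip — G and H already connected.
A-C (10): add — endpoints in different components.
Edges rejected before the tree was complete: 1.

1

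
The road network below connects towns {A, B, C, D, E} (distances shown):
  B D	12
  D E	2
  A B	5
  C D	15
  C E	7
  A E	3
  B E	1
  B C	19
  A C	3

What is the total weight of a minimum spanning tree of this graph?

9

Kruskal's algorithm — process edges by increasing weight (ties by edge label):
B E (1): add. Components now {A} {B,E} {C} {D}
D E (2): add. Components now {A} {B,D,E} {C}
A C (3): add. Components now {A,C} {B,D,E}
A E (3): add. Components now {A,B,C,D,E}
MST edges: B E, D E, A C, A E; total weight 1+2+3+3 = 9.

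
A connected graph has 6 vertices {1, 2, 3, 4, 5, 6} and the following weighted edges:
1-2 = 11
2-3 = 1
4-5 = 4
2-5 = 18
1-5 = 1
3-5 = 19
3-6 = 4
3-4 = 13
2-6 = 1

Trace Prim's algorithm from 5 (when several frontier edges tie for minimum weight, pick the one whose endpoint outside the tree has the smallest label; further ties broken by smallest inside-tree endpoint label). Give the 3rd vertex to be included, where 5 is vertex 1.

Prim, starting at 5.
Step 1: cheapest edge leaving the tree is 1-5 (1); add 1.
Step 2: cheapest edge leaving the tree is 4-5 (4); add 4.
Step 3: cheapest edge leaving the tree is 1-2 (11); add 2.
Step 4: cheapest edge leaving the tree is 2-3 (1); add 3.
Step 5: cheapest edge leaving the tree is 2-6 (1); add 6.
Vertex order: 5, 1, 4, 2, 3, 6. The 3rd vertex is 4.

4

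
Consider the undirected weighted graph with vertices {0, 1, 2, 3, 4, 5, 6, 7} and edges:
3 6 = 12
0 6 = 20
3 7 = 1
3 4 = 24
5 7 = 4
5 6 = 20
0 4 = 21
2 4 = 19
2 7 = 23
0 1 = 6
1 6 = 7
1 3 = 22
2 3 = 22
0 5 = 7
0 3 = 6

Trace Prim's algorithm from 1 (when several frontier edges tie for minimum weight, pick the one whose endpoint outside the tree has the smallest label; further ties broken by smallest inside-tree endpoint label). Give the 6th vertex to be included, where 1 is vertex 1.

6

Prim, starting at 1.
Step 1: cheapest edge leaving the tree is 0 1 (6); add 0.
Step 2: cheapest edge leaving the tree is 0 3 (6); add 3.
Step 3: cheapest edge leaving the tree is 3 7 (1); add 7.
Step 4: cheapest edge leaving the tree is 5 7 (4); add 5.
Step 5: cheapest edge leaving the tree is 1 6 (7); add 6.
Step 6: cheapest edge leaving the tree is 0 4 (21); add 4.
Step 7: cheapest edge leaving the tree is 2 4 (19); add 2.
Vertex order: 1, 0, 3, 7, 5, 6, 4, 2. The 6th vertex is 6.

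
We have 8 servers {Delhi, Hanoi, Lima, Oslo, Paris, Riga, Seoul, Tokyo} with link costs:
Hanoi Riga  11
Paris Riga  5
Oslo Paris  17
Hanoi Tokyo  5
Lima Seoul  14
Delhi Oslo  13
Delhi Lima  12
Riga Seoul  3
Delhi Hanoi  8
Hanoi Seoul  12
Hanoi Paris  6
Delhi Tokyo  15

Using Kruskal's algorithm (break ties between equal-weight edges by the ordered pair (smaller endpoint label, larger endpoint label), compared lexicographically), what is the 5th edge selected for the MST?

Delhi-Hanoi

Kruskal: consider edges lightest-first.
Riga Seoul (3): add — endpoints in different components.
Hanoi Tokyo (5): add — endpoints in different components.
Paris Riga (5): add — endpoints in different components.
Hanoi Paris (6): add — endpoints in different components.
Delhi Hanoi (8): add — endpoints in different components.
Hanoi Riga (11): skip — Hanoi and Riga already connected.
Delhi Lima (12): add — endpoints in different components.
Hanoi Seoul (12): skip — Hanoi and Seoul already connected.
Delhi Oslo (13): add — endpoints in different components.
The 5th edge added is Delhi Hanoi.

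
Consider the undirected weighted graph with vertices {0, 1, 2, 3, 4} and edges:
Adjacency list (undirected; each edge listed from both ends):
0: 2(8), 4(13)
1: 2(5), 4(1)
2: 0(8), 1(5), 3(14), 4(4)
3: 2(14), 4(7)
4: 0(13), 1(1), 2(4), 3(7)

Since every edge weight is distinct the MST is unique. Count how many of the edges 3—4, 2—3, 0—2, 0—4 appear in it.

2

Sort edges by weight, then run Kruskal:
1—4 (1): add. Components now {0} {1,4} {2} {3}
2—4 (4): add. Components now {0} {1,2,4} {3}
1—2 (5): skip — 1 and 2 already connected.
3—4 (7): add. Components now {0} {1,2,3,4}
0—2 (8): add. Components now {0,1,2,3,4}
MST edge set: {1—4, 2—4, 3—4, 0—2}.
Of the listed edges, {3—4, 0—2} are in the MST → 2.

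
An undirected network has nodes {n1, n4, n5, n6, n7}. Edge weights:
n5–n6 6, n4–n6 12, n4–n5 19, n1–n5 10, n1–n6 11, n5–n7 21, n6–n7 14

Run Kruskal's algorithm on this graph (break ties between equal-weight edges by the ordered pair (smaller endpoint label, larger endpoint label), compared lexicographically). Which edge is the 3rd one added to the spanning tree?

n4-n6

Kruskal's algorithm — process edges by increasing weight (ties by edge label):
n5–n6 (6): add. Components now {n5,n6} {n4} {n1} {n7}
n1–n5 (10): add. Components now {n1,n5,n6} {n4} {n7}
n1–n6 (11): skip — n1 and n6 already connected.
n4–n6 (12): add. Components now {n1,n4,n5,n6} {n7}
n6–n7 (14): add. Components now {n1,n4,n5,n6,n7}
The 3rd edge added is n4–n6.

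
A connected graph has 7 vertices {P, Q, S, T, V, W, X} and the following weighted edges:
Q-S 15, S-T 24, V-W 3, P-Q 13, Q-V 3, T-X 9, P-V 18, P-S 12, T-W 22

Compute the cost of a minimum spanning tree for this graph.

Sort edges by weight, then run Kruskal:
Q-V (3): add — endpoints in different components.
V-W (3): add — endpoints in different components.
T-X (9): add — endpoints in different components.
P-S (12): add — endpoints in different components.
P-Q (13): add — endpoints in different components.
Q-S (15): skip — S and Q already connected.
P-V (18): skip — V and P already connected.
T-W (22): add — endpoints in different components.
MST edges: Q-V, V-W, T-X, P-S, P-Q, T-W; total weight 3+3+9+12+13+22 = 62.

62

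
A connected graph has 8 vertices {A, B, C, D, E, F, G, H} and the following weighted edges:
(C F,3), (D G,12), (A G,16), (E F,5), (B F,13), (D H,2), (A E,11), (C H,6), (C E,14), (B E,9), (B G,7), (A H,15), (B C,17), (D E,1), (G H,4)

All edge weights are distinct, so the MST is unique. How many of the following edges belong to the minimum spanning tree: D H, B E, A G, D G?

Kruskal: consider edges lightest-first.
D E (1): add — endpoints in different components.
D H (2): add — endpoints in different components.
C F (3): add — endpoints in different components.
G H (4): add — endpoints in different components.
E F (5): add — endpoints in different components.
C H (6): skip — C and H already connected.
B G (7): add — endpoints in different components.
B E (9): skip — B and E already connected.
A E (11): add — endpoints in different components.
MST edge set: {D E, D H, C F, G H, E F, B G, A E}.
Of the listed edges, {D H} are in the MST → 1.

1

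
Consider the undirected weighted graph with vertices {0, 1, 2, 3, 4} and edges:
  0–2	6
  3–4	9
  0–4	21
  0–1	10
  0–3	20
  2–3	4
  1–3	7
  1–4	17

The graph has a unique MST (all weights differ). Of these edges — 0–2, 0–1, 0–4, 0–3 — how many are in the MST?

1

Kruskal: consider edges lightest-first.
2–3 (4): add. Components now {0} {1} {2,3} {4}
0–2 (6): add. Components now {0,2,3} {1} {4}
1–3 (7): add. Components now {0,1,2,3} {4}
3–4 (9): add. Components now {0,1,2,3,4}
MST edge set: {2–3, 0–2, 1–3, 3–4}.
Of the listed edges, {0–2} are in the MST → 1.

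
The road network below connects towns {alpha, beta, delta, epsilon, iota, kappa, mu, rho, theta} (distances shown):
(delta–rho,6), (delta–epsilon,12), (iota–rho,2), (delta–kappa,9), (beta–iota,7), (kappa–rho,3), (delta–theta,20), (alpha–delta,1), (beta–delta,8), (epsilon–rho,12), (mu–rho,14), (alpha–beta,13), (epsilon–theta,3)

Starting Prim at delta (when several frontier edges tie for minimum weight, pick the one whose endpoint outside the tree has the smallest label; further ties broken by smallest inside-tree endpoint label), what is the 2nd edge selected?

Grow the tree from delta using Prim:
Step 1: frontier [alpha–delta 1, delta–rho 6, beta–delta 8, delta–kappa 9, delta–epsilon 12, delta–theta 20] → take alpha–delta (1); add alpha.
Step 2: frontier [alpha–beta 13, delta–rho 6, beta–delta 8, delta–kappa 9, delta–epsilon 12, delta–theta 20] → take delta–rho (6); add rho.
Step 3: frontier [alpha–beta 13, beta–delta 8, delta–kappa 9, delta–epsilon 12, delta–theta 20, iota–rho 2, kappa–rho 3, epsilon–rho 12, mu–rho 14] → take iota–rho (2); add iota.
Step 4: frontier [alpha–beta 13, beta–delta 8, delta–kappa 9, delta–epsilon 12, delta–theta 20, beta–iota 7, kappa–rho 3, epsilon–rho 12, mu–rho 14] → take kappa–rho (3); add kappa.
Step 5: frontier [alpha–beta 13, beta–delta 8, delta–epsilon 12, delta–theta 20, beta–iota 7, epsilon–rho 12, mu–rho 14] → take beta–iota (7); add beta.
Step 6: frontier [delta–epsilon 12, delta–theta 20, epsilon–rho 12, mu–rho 14] → take delta–epsilon (12); add epsilon.
Step 7: frontier [delta–theta 20, epsilon–theta 3, mu–rho 14] → take epsilon–theta (3); add theta.
Step 8: frontier [mu–rho 14] → take mu–rho (14); add mu.
The 2nd edge added is delta–rho.

delta-rho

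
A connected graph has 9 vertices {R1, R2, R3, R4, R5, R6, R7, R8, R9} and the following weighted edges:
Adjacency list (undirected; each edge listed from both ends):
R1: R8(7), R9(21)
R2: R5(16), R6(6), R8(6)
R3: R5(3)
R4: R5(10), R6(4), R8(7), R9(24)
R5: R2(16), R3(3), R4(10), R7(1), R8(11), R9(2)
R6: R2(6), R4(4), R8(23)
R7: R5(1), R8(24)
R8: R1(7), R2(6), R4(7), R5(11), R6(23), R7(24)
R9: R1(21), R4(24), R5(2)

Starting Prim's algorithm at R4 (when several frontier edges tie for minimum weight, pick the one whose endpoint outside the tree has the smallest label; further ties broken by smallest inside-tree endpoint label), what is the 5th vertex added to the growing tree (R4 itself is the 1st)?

Grow the tree from R4 using Prim:
Step 1: cheapest edge leaving the tree is R4—R6 (4); add R6.
Step 2: cheapest edge leaving the tree is R2—R6 (6); add R2.
Step 3: cheapest edge leaving the tree is R2—R8 (6); add R8.
Step 4: cheapest edge leaving the tree is R1—R8 (7); add R1.
Step 5: cheapest edge leaving the tree is R4—R5 (10); add R5.
Step 6: cheapest edge leaving the tree is R5—R7 (1); add R7.
Step 7: cheapest edge leaving the tree is R5—R9 (2); add R9.
Step 8: cheapest edge leaving the tree is R3—R5 (3); add R3.
Vertex order: R4, R6, R2, R8, R1, R5, R7, R9, R3. The 5th vertex is R1.

R1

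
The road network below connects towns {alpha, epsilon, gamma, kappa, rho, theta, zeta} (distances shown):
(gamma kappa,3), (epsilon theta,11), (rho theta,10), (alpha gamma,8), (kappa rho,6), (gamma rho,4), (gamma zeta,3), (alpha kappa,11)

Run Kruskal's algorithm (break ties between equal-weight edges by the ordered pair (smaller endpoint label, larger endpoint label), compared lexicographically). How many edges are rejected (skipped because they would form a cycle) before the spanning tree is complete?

Kruskal's algorithm — process edges by increasing weight (ties by edge label):
gamma kappa (3): add. Components now {rho} {alpha} {theta} {gamma,kappa} {epsilon} {zeta}
gamma zeta (3): add. Components now {rho} {alpha} {theta} {gamma,kappa,zeta} {epsilon}
gamma rho (4): add. Components now {gamma,kappa,rho,zeta} {alpha} {theta} {epsilon}
kappa rho (6): skip — rho and kappa already connected.
alpha gamma (8): add. Components now {alpha,gamma,kappa,rho,zeta} {theta} {epsilon}
rho theta (10): add. Components now {alpha,gamma,kappa,rho,theta,zeta} {epsilon}
alpha kappa (11): skip — alpha and kappa already connected.
epsilon theta (11): add. Components now {alpha,epsilon,gamma,kappa,rho,theta,zeta}
Edges rejected before the tree was complete: 2.

2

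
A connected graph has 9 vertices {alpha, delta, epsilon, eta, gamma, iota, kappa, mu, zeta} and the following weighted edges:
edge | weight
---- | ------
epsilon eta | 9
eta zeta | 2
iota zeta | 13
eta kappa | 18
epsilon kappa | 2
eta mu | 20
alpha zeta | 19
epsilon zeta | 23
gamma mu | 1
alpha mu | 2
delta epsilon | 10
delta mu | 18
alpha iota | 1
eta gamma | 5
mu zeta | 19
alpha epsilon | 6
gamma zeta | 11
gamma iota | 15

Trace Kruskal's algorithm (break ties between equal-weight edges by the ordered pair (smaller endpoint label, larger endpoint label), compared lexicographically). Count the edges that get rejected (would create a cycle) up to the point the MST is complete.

1

Kruskal: consider edges lightest-first.
alpha iota (1): add — endpoints in different components.
gamma mu (1): add — endpoints in different components.
alpha mu (2): add — endpoints in different components.
epsilon kappa (2): add — endpoints in different components.
eta zeta (2): add — endpoints in different components.
eta gamma (5): add — endpoints in different components.
alpha epsilon (6): add — endpoints in different components.
epsilon eta (9): skip — eta and epsilon already connected.
delta epsilon (10): add — endpoints in different components.
Edges rejected before the tree was complete: 1.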